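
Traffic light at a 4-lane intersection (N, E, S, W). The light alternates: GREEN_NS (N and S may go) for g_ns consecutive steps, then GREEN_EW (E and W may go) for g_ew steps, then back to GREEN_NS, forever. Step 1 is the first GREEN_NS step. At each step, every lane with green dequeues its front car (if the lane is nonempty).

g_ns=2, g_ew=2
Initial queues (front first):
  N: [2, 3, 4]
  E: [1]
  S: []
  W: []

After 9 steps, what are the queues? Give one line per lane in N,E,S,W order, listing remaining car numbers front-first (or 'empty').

Step 1 [NS]: N:car2-GO,E:wait,S:empty,W:wait | queues: N=2 E=1 S=0 W=0
Step 2 [NS]: N:car3-GO,E:wait,S:empty,W:wait | queues: N=1 E=1 S=0 W=0
Step 3 [EW]: N:wait,E:car1-GO,S:wait,W:empty | queues: N=1 E=0 S=0 W=0
Step 4 [EW]: N:wait,E:empty,S:wait,W:empty | queues: N=1 E=0 S=0 W=0
Step 5 [NS]: N:car4-GO,E:wait,S:empty,W:wait | queues: N=0 E=0 S=0 W=0

N: empty
E: empty
S: empty
W: empty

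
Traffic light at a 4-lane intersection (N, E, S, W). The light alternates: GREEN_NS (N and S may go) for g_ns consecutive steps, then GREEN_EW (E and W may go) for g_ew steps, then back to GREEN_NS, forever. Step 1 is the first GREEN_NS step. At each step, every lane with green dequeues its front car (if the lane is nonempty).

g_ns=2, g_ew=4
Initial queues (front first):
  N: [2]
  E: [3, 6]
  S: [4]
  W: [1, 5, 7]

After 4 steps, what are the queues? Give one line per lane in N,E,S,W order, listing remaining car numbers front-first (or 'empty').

Step 1 [NS]: N:car2-GO,E:wait,S:car4-GO,W:wait | queues: N=0 E=2 S=0 W=3
Step 2 [NS]: N:empty,E:wait,S:empty,W:wait | queues: N=0 E=2 S=0 W=3
Step 3 [EW]: N:wait,E:car3-GO,S:wait,W:car1-GO | queues: N=0 E=1 S=0 W=2
Step 4 [EW]: N:wait,E:car6-GO,S:wait,W:car5-GO | queues: N=0 E=0 S=0 W=1

N: empty
E: empty
S: empty
W: 7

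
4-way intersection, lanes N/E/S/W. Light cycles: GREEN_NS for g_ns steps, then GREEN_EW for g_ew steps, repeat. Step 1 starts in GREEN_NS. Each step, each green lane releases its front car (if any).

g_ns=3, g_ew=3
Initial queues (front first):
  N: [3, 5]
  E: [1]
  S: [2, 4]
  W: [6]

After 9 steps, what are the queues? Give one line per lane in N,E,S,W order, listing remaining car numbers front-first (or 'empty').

Step 1 [NS]: N:car3-GO,E:wait,S:car2-GO,W:wait | queues: N=1 E=1 S=1 W=1
Step 2 [NS]: N:car5-GO,E:wait,S:car4-GO,W:wait | queues: N=0 E=1 S=0 W=1
Step 3 [NS]: N:empty,E:wait,S:empty,W:wait | queues: N=0 E=1 S=0 W=1
Step 4 [EW]: N:wait,E:car1-GO,S:wait,W:car6-GO | queues: N=0 E=0 S=0 W=0

N: empty
E: empty
S: empty
W: empty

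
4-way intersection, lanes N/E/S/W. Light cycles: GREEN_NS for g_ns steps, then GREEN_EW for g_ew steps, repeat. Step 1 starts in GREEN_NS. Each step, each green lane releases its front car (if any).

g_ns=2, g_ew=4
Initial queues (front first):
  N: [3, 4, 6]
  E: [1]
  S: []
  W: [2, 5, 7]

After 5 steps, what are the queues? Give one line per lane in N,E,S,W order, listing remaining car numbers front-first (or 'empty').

Step 1 [NS]: N:car3-GO,E:wait,S:empty,W:wait | queues: N=2 E=1 S=0 W=3
Step 2 [NS]: N:car4-GO,E:wait,S:empty,W:wait | queues: N=1 E=1 S=0 W=3
Step 3 [EW]: N:wait,E:car1-GO,S:wait,W:car2-GO | queues: N=1 E=0 S=0 W=2
Step 4 [EW]: N:wait,E:empty,S:wait,W:car5-GO | queues: N=1 E=0 S=0 W=1
Step 5 [EW]: N:wait,E:empty,S:wait,W:car7-GO | queues: N=1 E=0 S=0 W=0

N: 6
E: empty
S: empty
W: empty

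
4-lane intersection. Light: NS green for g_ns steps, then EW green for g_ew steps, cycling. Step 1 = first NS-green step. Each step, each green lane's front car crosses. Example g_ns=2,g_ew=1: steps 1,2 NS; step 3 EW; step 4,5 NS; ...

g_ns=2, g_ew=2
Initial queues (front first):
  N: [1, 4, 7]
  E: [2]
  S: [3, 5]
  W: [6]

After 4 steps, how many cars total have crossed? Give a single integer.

Answer: 6

Derivation:
Step 1 [NS]: N:car1-GO,E:wait,S:car3-GO,W:wait | queues: N=2 E=1 S=1 W=1
Step 2 [NS]: N:car4-GO,E:wait,S:car5-GO,W:wait | queues: N=1 E=1 S=0 W=1
Step 3 [EW]: N:wait,E:car2-GO,S:wait,W:car6-GO | queues: N=1 E=0 S=0 W=0
Step 4 [EW]: N:wait,E:empty,S:wait,W:empty | queues: N=1 E=0 S=0 W=0
Cars crossed by step 4: 6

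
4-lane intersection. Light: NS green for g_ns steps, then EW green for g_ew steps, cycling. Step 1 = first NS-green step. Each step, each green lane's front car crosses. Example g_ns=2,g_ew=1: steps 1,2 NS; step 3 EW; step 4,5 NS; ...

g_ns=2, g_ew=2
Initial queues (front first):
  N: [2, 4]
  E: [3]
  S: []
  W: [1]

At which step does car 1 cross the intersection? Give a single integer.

Step 1 [NS]: N:car2-GO,E:wait,S:empty,W:wait | queues: N=1 E=1 S=0 W=1
Step 2 [NS]: N:car4-GO,E:wait,S:empty,W:wait | queues: N=0 E=1 S=0 W=1
Step 3 [EW]: N:wait,E:car3-GO,S:wait,W:car1-GO | queues: N=0 E=0 S=0 W=0
Car 1 crosses at step 3

3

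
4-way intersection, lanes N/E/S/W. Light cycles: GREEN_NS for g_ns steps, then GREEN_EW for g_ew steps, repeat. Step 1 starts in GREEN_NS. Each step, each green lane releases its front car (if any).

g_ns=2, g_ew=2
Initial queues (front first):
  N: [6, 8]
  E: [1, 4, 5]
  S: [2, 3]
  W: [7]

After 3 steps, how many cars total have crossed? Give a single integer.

Answer: 6

Derivation:
Step 1 [NS]: N:car6-GO,E:wait,S:car2-GO,W:wait | queues: N=1 E=3 S=1 W=1
Step 2 [NS]: N:car8-GO,E:wait,S:car3-GO,W:wait | queues: N=0 E=3 S=0 W=1
Step 3 [EW]: N:wait,E:car1-GO,S:wait,W:car7-GO | queues: N=0 E=2 S=0 W=0
Cars crossed by step 3: 6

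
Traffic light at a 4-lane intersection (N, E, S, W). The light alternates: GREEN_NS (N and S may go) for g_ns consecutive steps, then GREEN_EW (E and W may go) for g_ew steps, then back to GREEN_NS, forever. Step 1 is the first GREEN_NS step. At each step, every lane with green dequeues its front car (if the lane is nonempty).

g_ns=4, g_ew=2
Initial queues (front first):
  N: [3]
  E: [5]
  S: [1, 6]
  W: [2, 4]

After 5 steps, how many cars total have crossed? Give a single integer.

Answer: 5

Derivation:
Step 1 [NS]: N:car3-GO,E:wait,S:car1-GO,W:wait | queues: N=0 E=1 S=1 W=2
Step 2 [NS]: N:empty,E:wait,S:car6-GO,W:wait | queues: N=0 E=1 S=0 W=2
Step 3 [NS]: N:empty,E:wait,S:empty,W:wait | queues: N=0 E=1 S=0 W=2
Step 4 [NS]: N:empty,E:wait,S:empty,W:wait | queues: N=0 E=1 S=0 W=2
Step 5 [EW]: N:wait,E:car5-GO,S:wait,W:car2-GO | queues: N=0 E=0 S=0 W=1
Cars crossed by step 5: 5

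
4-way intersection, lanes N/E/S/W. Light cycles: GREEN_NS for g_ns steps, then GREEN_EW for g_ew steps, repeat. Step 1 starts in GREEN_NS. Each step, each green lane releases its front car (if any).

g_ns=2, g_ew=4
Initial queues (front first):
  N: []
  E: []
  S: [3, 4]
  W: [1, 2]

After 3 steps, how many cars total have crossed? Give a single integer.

Step 1 [NS]: N:empty,E:wait,S:car3-GO,W:wait | queues: N=0 E=0 S=1 W=2
Step 2 [NS]: N:empty,E:wait,S:car4-GO,W:wait | queues: N=0 E=0 S=0 W=2
Step 3 [EW]: N:wait,E:empty,S:wait,W:car1-GO | queues: N=0 E=0 S=0 W=1
Cars crossed by step 3: 3

Answer: 3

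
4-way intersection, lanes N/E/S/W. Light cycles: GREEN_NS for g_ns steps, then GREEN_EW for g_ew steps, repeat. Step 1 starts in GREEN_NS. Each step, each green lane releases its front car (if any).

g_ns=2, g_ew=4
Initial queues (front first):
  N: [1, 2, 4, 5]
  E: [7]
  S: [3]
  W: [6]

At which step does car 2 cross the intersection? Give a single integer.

Step 1 [NS]: N:car1-GO,E:wait,S:car3-GO,W:wait | queues: N=3 E=1 S=0 W=1
Step 2 [NS]: N:car2-GO,E:wait,S:empty,W:wait | queues: N=2 E=1 S=0 W=1
Step 3 [EW]: N:wait,E:car7-GO,S:wait,W:car6-GO | queues: N=2 E=0 S=0 W=0
Step 4 [EW]: N:wait,E:empty,S:wait,W:empty | queues: N=2 E=0 S=0 W=0
Step 5 [EW]: N:wait,E:empty,S:wait,W:empty | queues: N=2 E=0 S=0 W=0
Step 6 [EW]: N:wait,E:empty,S:wait,W:empty | queues: N=2 E=0 S=0 W=0
Step 7 [NS]: N:car4-GO,E:wait,S:empty,W:wait | queues: N=1 E=0 S=0 W=0
Step 8 [NS]: N:car5-GO,E:wait,S:empty,W:wait | queues: N=0 E=0 S=0 W=0
Car 2 crosses at step 2

2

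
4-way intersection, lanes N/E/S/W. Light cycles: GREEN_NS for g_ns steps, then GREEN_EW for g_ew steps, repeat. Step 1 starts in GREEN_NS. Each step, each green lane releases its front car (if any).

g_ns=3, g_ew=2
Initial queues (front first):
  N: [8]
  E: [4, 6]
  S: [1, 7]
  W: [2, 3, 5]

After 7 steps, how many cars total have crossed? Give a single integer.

Step 1 [NS]: N:car8-GO,E:wait,S:car1-GO,W:wait | queues: N=0 E=2 S=1 W=3
Step 2 [NS]: N:empty,E:wait,S:car7-GO,W:wait | queues: N=0 E=2 S=0 W=3
Step 3 [NS]: N:empty,E:wait,S:empty,W:wait | queues: N=0 E=2 S=0 W=3
Step 4 [EW]: N:wait,E:car4-GO,S:wait,W:car2-GO | queues: N=0 E=1 S=0 W=2
Step 5 [EW]: N:wait,E:car6-GO,S:wait,W:car3-GO | queues: N=0 E=0 S=0 W=1
Step 6 [NS]: N:empty,E:wait,S:empty,W:wait | queues: N=0 E=0 S=0 W=1
Step 7 [NS]: N:empty,E:wait,S:empty,W:wait | queues: N=0 E=0 S=0 W=1
Cars crossed by step 7: 7

Answer: 7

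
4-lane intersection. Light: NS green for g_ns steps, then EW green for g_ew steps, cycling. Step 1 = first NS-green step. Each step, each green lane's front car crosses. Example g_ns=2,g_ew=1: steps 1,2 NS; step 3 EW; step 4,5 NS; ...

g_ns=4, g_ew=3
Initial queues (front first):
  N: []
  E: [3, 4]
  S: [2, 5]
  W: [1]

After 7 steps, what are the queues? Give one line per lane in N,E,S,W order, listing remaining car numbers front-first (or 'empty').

Step 1 [NS]: N:empty,E:wait,S:car2-GO,W:wait | queues: N=0 E=2 S=1 W=1
Step 2 [NS]: N:empty,E:wait,S:car5-GO,W:wait | queues: N=0 E=2 S=0 W=1
Step 3 [NS]: N:empty,E:wait,S:empty,W:wait | queues: N=0 E=2 S=0 W=1
Step 4 [NS]: N:empty,E:wait,S:empty,W:wait | queues: N=0 E=2 S=0 W=1
Step 5 [EW]: N:wait,E:car3-GO,S:wait,W:car1-GO | queues: N=0 E=1 S=0 W=0
Step 6 [EW]: N:wait,E:car4-GO,S:wait,W:empty | queues: N=0 E=0 S=0 W=0

N: empty
E: empty
S: empty
W: empty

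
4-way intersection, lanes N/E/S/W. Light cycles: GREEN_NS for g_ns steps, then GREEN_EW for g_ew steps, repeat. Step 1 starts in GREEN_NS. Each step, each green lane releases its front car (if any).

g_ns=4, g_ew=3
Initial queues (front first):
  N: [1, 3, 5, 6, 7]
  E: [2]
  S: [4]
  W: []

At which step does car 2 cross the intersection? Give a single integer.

Step 1 [NS]: N:car1-GO,E:wait,S:car4-GO,W:wait | queues: N=4 E=1 S=0 W=0
Step 2 [NS]: N:car3-GO,E:wait,S:empty,W:wait | queues: N=3 E=1 S=0 W=0
Step 3 [NS]: N:car5-GO,E:wait,S:empty,W:wait | queues: N=2 E=1 S=0 W=0
Step 4 [NS]: N:car6-GO,E:wait,S:empty,W:wait | queues: N=1 E=1 S=0 W=0
Step 5 [EW]: N:wait,E:car2-GO,S:wait,W:empty | queues: N=1 E=0 S=0 W=0
Step 6 [EW]: N:wait,E:empty,S:wait,W:empty | queues: N=1 E=0 S=0 W=0
Step 7 [EW]: N:wait,E:empty,S:wait,W:empty | queues: N=1 E=0 S=0 W=0
Step 8 [NS]: N:car7-GO,E:wait,S:empty,W:wait | queues: N=0 E=0 S=0 W=0
Car 2 crosses at step 5

5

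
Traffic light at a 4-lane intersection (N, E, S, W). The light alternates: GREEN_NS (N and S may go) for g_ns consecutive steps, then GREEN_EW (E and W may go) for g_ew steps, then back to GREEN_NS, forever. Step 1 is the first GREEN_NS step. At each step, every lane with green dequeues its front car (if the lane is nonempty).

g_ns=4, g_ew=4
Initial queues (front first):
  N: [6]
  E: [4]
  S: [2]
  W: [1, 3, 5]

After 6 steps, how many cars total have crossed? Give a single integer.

Answer: 5

Derivation:
Step 1 [NS]: N:car6-GO,E:wait,S:car2-GO,W:wait | queues: N=0 E=1 S=0 W=3
Step 2 [NS]: N:empty,E:wait,S:empty,W:wait | queues: N=0 E=1 S=0 W=3
Step 3 [NS]: N:empty,E:wait,S:empty,W:wait | queues: N=0 E=1 S=0 W=3
Step 4 [NS]: N:empty,E:wait,S:empty,W:wait | queues: N=0 E=1 S=0 W=3
Step 5 [EW]: N:wait,E:car4-GO,S:wait,W:car1-GO | queues: N=0 E=0 S=0 W=2
Step 6 [EW]: N:wait,E:empty,S:wait,W:car3-GO | queues: N=0 E=0 S=0 W=1
Cars crossed by step 6: 5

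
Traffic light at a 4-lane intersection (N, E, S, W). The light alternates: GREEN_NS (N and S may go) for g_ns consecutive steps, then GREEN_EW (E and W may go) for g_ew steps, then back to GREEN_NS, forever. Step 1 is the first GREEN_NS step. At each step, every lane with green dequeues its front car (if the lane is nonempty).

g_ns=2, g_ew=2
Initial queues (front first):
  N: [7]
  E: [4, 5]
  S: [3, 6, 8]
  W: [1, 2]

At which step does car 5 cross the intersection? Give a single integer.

Step 1 [NS]: N:car7-GO,E:wait,S:car3-GO,W:wait | queues: N=0 E=2 S=2 W=2
Step 2 [NS]: N:empty,E:wait,S:car6-GO,W:wait | queues: N=0 E=2 S=1 W=2
Step 3 [EW]: N:wait,E:car4-GO,S:wait,W:car1-GO | queues: N=0 E=1 S=1 W=1
Step 4 [EW]: N:wait,E:car5-GO,S:wait,W:car2-GO | queues: N=0 E=0 S=1 W=0
Step 5 [NS]: N:empty,E:wait,S:car8-GO,W:wait | queues: N=0 E=0 S=0 W=0
Car 5 crosses at step 4

4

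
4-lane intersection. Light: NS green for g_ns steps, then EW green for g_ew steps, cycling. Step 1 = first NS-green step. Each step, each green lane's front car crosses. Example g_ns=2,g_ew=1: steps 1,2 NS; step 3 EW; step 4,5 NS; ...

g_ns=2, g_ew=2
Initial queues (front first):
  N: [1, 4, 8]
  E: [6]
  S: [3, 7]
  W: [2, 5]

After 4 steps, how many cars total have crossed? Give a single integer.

Answer: 7

Derivation:
Step 1 [NS]: N:car1-GO,E:wait,S:car3-GO,W:wait | queues: N=2 E=1 S=1 W=2
Step 2 [NS]: N:car4-GO,E:wait,S:car7-GO,W:wait | queues: N=1 E=1 S=0 W=2
Step 3 [EW]: N:wait,E:car6-GO,S:wait,W:car2-GO | queues: N=1 E=0 S=0 W=1
Step 4 [EW]: N:wait,E:empty,S:wait,W:car5-GO | queues: N=1 E=0 S=0 W=0
Cars crossed by step 4: 7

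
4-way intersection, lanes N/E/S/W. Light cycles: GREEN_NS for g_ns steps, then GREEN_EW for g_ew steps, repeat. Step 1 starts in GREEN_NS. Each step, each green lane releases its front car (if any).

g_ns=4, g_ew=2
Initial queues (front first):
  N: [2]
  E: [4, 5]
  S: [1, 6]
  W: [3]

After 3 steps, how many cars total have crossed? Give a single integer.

Step 1 [NS]: N:car2-GO,E:wait,S:car1-GO,W:wait | queues: N=0 E=2 S=1 W=1
Step 2 [NS]: N:empty,E:wait,S:car6-GO,W:wait | queues: N=0 E=2 S=0 W=1
Step 3 [NS]: N:empty,E:wait,S:empty,W:wait | queues: N=0 E=2 S=0 W=1
Cars crossed by step 3: 3

Answer: 3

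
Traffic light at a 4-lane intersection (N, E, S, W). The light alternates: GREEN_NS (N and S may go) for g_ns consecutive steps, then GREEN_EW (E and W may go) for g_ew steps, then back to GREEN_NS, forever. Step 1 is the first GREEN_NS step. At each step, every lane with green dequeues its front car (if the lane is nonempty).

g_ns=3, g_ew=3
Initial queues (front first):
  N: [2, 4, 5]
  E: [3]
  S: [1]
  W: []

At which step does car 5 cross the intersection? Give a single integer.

Step 1 [NS]: N:car2-GO,E:wait,S:car1-GO,W:wait | queues: N=2 E=1 S=0 W=0
Step 2 [NS]: N:car4-GO,E:wait,S:empty,W:wait | queues: N=1 E=1 S=0 W=0
Step 3 [NS]: N:car5-GO,E:wait,S:empty,W:wait | queues: N=0 E=1 S=0 W=0
Step 4 [EW]: N:wait,E:car3-GO,S:wait,W:empty | queues: N=0 E=0 S=0 W=0
Car 5 crosses at step 3

3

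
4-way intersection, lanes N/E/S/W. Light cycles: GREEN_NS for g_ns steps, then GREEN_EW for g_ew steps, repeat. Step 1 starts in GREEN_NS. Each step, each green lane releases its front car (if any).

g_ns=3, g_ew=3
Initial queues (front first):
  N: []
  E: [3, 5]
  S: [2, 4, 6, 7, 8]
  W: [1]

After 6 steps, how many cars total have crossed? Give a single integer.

Step 1 [NS]: N:empty,E:wait,S:car2-GO,W:wait | queues: N=0 E=2 S=4 W=1
Step 2 [NS]: N:empty,E:wait,S:car4-GO,W:wait | queues: N=0 E=2 S=3 W=1
Step 3 [NS]: N:empty,E:wait,S:car6-GO,W:wait | queues: N=0 E=2 S=2 W=1
Step 4 [EW]: N:wait,E:car3-GO,S:wait,W:car1-GO | queues: N=0 E=1 S=2 W=0
Step 5 [EW]: N:wait,E:car5-GO,S:wait,W:empty | queues: N=0 E=0 S=2 W=0
Step 6 [EW]: N:wait,E:empty,S:wait,W:empty | queues: N=0 E=0 S=2 W=0
Cars crossed by step 6: 6

Answer: 6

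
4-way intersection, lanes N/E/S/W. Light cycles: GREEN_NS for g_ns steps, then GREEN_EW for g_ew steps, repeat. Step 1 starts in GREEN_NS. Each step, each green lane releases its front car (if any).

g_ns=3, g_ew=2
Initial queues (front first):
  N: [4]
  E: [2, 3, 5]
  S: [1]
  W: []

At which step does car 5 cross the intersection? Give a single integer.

Step 1 [NS]: N:car4-GO,E:wait,S:car1-GO,W:wait | queues: N=0 E=3 S=0 W=0
Step 2 [NS]: N:empty,E:wait,S:empty,W:wait | queues: N=0 E=3 S=0 W=0
Step 3 [NS]: N:empty,E:wait,S:empty,W:wait | queues: N=0 E=3 S=0 W=0
Step 4 [EW]: N:wait,E:car2-GO,S:wait,W:empty | queues: N=0 E=2 S=0 W=0
Step 5 [EW]: N:wait,E:car3-GO,S:wait,W:empty | queues: N=0 E=1 S=0 W=0
Step 6 [NS]: N:empty,E:wait,S:empty,W:wait | queues: N=0 E=1 S=0 W=0
Step 7 [NS]: N:empty,E:wait,S:empty,W:wait | queues: N=0 E=1 S=0 W=0
Step 8 [NS]: N:empty,E:wait,S:empty,W:wait | queues: N=0 E=1 S=0 W=0
Step 9 [EW]: N:wait,E:car5-GO,S:wait,W:empty | queues: N=0 E=0 S=0 W=0
Car 5 crosses at step 9

9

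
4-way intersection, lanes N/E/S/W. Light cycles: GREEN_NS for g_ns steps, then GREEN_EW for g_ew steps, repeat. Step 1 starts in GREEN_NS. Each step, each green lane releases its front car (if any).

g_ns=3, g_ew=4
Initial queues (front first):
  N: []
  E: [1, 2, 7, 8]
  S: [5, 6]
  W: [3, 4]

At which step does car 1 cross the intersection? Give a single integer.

Step 1 [NS]: N:empty,E:wait,S:car5-GO,W:wait | queues: N=0 E=4 S=1 W=2
Step 2 [NS]: N:empty,E:wait,S:car6-GO,W:wait | queues: N=0 E=4 S=0 W=2
Step 3 [NS]: N:empty,E:wait,S:empty,W:wait | queues: N=0 E=4 S=0 W=2
Step 4 [EW]: N:wait,E:car1-GO,S:wait,W:car3-GO | queues: N=0 E=3 S=0 W=1
Step 5 [EW]: N:wait,E:car2-GO,S:wait,W:car4-GO | queues: N=0 E=2 S=0 W=0
Step 6 [EW]: N:wait,E:car7-GO,S:wait,W:empty | queues: N=0 E=1 S=0 W=0
Step 7 [EW]: N:wait,E:car8-GO,S:wait,W:empty | queues: N=0 E=0 S=0 W=0
Car 1 crosses at step 4

4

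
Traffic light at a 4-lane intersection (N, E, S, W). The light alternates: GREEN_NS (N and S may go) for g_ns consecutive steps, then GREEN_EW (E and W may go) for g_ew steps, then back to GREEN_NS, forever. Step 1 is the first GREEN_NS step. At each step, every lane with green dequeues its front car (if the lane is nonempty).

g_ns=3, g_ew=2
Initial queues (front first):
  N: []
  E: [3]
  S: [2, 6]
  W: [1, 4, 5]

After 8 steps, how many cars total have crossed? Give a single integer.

Answer: 5

Derivation:
Step 1 [NS]: N:empty,E:wait,S:car2-GO,W:wait | queues: N=0 E=1 S=1 W=3
Step 2 [NS]: N:empty,E:wait,S:car6-GO,W:wait | queues: N=0 E=1 S=0 W=3
Step 3 [NS]: N:empty,E:wait,S:empty,W:wait | queues: N=0 E=1 S=0 W=3
Step 4 [EW]: N:wait,E:car3-GO,S:wait,W:car1-GO | queues: N=0 E=0 S=0 W=2
Step 5 [EW]: N:wait,E:empty,S:wait,W:car4-GO | queues: N=0 E=0 S=0 W=1
Step 6 [NS]: N:empty,E:wait,S:empty,W:wait | queues: N=0 E=0 S=0 W=1
Step 7 [NS]: N:empty,E:wait,S:empty,W:wait | queues: N=0 E=0 S=0 W=1
Step 8 [NS]: N:empty,E:wait,S:empty,W:wait | queues: N=0 E=0 S=0 W=1
Cars crossed by step 8: 5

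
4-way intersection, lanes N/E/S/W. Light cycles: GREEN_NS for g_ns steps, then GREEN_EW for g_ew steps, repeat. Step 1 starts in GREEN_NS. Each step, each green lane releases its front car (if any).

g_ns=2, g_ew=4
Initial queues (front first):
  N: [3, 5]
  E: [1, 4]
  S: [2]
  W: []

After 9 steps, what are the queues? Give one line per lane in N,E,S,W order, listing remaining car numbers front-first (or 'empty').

Step 1 [NS]: N:car3-GO,E:wait,S:car2-GO,W:wait | queues: N=1 E=2 S=0 W=0
Step 2 [NS]: N:car5-GO,E:wait,S:empty,W:wait | queues: N=0 E=2 S=0 W=0
Step 3 [EW]: N:wait,E:car1-GO,S:wait,W:empty | queues: N=0 E=1 S=0 W=0
Step 4 [EW]: N:wait,E:car4-GO,S:wait,W:empty | queues: N=0 E=0 S=0 W=0

N: empty
E: empty
S: empty
W: empty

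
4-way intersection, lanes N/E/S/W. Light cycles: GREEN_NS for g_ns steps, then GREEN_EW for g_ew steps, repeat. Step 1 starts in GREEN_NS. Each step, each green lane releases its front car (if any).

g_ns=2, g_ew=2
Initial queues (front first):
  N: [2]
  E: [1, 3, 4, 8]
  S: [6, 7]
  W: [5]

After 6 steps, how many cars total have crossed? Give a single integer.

Step 1 [NS]: N:car2-GO,E:wait,S:car6-GO,W:wait | queues: N=0 E=4 S=1 W=1
Step 2 [NS]: N:empty,E:wait,S:car7-GO,W:wait | queues: N=0 E=4 S=0 W=1
Step 3 [EW]: N:wait,E:car1-GO,S:wait,W:car5-GO | queues: N=0 E=3 S=0 W=0
Step 4 [EW]: N:wait,E:car3-GO,S:wait,W:empty | queues: N=0 E=2 S=0 W=0
Step 5 [NS]: N:empty,E:wait,S:empty,W:wait | queues: N=0 E=2 S=0 W=0
Step 6 [NS]: N:empty,E:wait,S:empty,W:wait | queues: N=0 E=2 S=0 W=0
Cars crossed by step 6: 6

Answer: 6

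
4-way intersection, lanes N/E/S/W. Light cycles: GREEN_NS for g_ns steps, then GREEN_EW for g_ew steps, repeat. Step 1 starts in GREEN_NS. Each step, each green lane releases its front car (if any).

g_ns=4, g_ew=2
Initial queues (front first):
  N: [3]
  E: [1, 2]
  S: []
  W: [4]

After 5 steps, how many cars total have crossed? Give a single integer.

Answer: 3

Derivation:
Step 1 [NS]: N:car3-GO,E:wait,S:empty,W:wait | queues: N=0 E=2 S=0 W=1
Step 2 [NS]: N:empty,E:wait,S:empty,W:wait | queues: N=0 E=2 S=0 W=1
Step 3 [NS]: N:empty,E:wait,S:empty,W:wait | queues: N=0 E=2 S=0 W=1
Step 4 [NS]: N:empty,E:wait,S:empty,W:wait | queues: N=0 E=2 S=0 W=1
Step 5 [EW]: N:wait,E:car1-GO,S:wait,W:car4-GO | queues: N=0 E=1 S=0 W=0
Cars crossed by step 5: 3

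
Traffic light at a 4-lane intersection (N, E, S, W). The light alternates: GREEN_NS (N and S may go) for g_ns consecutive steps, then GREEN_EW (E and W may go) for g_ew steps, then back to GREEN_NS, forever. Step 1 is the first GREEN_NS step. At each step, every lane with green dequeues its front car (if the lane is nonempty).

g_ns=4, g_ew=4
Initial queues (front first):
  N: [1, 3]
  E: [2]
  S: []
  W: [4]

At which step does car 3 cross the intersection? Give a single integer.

Step 1 [NS]: N:car1-GO,E:wait,S:empty,W:wait | queues: N=1 E=1 S=0 W=1
Step 2 [NS]: N:car3-GO,E:wait,S:empty,W:wait | queues: N=0 E=1 S=0 W=1
Step 3 [NS]: N:empty,E:wait,S:empty,W:wait | queues: N=0 E=1 S=0 W=1
Step 4 [NS]: N:empty,E:wait,S:empty,W:wait | queues: N=0 E=1 S=0 W=1
Step 5 [EW]: N:wait,E:car2-GO,S:wait,W:car4-GO | queues: N=0 E=0 S=0 W=0
Car 3 crosses at step 2

2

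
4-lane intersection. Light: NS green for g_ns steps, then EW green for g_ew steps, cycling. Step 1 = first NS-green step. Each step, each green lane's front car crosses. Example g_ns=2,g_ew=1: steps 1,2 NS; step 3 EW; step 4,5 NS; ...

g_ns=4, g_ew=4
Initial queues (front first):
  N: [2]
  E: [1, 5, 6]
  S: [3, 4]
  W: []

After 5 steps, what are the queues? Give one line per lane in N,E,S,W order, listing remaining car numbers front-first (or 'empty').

Step 1 [NS]: N:car2-GO,E:wait,S:car3-GO,W:wait | queues: N=0 E=3 S=1 W=0
Step 2 [NS]: N:empty,E:wait,S:car4-GO,W:wait | queues: N=0 E=3 S=0 W=0
Step 3 [NS]: N:empty,E:wait,S:empty,W:wait | queues: N=0 E=3 S=0 W=0
Step 4 [NS]: N:empty,E:wait,S:empty,W:wait | queues: N=0 E=3 S=0 W=0
Step 5 [EW]: N:wait,E:car1-GO,S:wait,W:empty | queues: N=0 E=2 S=0 W=0

N: empty
E: 5 6
S: empty
W: empty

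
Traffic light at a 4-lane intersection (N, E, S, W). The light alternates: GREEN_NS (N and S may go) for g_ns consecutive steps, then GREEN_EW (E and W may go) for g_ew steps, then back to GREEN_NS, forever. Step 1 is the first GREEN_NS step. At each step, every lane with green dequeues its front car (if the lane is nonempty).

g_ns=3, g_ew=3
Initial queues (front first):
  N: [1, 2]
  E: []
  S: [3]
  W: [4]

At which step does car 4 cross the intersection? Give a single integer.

Step 1 [NS]: N:car1-GO,E:wait,S:car3-GO,W:wait | queues: N=1 E=0 S=0 W=1
Step 2 [NS]: N:car2-GO,E:wait,S:empty,W:wait | queues: N=0 E=0 S=0 W=1
Step 3 [NS]: N:empty,E:wait,S:empty,W:wait | queues: N=0 E=0 S=0 W=1
Step 4 [EW]: N:wait,E:empty,S:wait,W:car4-GO | queues: N=0 E=0 S=0 W=0
Car 4 crosses at step 4

4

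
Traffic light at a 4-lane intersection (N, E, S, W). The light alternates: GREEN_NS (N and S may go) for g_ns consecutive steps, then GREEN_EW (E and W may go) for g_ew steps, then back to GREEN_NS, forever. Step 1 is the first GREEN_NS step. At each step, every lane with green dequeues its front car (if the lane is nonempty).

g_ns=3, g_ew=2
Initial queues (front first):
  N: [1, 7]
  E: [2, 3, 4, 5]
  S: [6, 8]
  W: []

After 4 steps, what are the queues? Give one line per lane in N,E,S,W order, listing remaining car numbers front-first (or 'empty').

Step 1 [NS]: N:car1-GO,E:wait,S:car6-GO,W:wait | queues: N=1 E=4 S=1 W=0
Step 2 [NS]: N:car7-GO,E:wait,S:car8-GO,W:wait | queues: N=0 E=4 S=0 W=0
Step 3 [NS]: N:empty,E:wait,S:empty,W:wait | queues: N=0 E=4 S=0 W=0
Step 4 [EW]: N:wait,E:car2-GO,S:wait,W:empty | queues: N=0 E=3 S=0 W=0

N: empty
E: 3 4 5
S: empty
W: empty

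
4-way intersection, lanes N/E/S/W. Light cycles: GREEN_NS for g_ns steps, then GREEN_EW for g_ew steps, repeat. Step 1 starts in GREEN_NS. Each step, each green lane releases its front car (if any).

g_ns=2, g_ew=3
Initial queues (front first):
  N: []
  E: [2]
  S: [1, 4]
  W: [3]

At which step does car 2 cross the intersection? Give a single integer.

Step 1 [NS]: N:empty,E:wait,S:car1-GO,W:wait | queues: N=0 E=1 S=1 W=1
Step 2 [NS]: N:empty,E:wait,S:car4-GO,W:wait | queues: N=0 E=1 S=0 W=1
Step 3 [EW]: N:wait,E:car2-GO,S:wait,W:car3-GO | queues: N=0 E=0 S=0 W=0
Car 2 crosses at step 3

3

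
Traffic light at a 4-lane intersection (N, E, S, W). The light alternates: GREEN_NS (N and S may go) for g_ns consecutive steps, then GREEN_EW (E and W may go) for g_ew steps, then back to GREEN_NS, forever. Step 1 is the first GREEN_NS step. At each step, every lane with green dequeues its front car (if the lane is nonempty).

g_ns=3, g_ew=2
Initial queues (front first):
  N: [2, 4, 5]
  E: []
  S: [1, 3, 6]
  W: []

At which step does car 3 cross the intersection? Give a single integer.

Step 1 [NS]: N:car2-GO,E:wait,S:car1-GO,W:wait | queues: N=2 E=0 S=2 W=0
Step 2 [NS]: N:car4-GO,E:wait,S:car3-GO,W:wait | queues: N=1 E=0 S=1 W=0
Step 3 [NS]: N:car5-GO,E:wait,S:car6-GO,W:wait | queues: N=0 E=0 S=0 W=0
Car 3 crosses at step 2

2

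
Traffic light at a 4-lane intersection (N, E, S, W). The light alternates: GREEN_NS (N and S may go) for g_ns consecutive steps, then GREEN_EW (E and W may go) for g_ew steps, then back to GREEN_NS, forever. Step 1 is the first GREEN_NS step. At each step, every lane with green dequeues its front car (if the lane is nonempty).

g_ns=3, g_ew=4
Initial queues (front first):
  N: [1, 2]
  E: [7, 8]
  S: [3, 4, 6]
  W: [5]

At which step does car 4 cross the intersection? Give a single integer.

Step 1 [NS]: N:car1-GO,E:wait,S:car3-GO,W:wait | queues: N=1 E=2 S=2 W=1
Step 2 [NS]: N:car2-GO,E:wait,S:car4-GO,W:wait | queues: N=0 E=2 S=1 W=1
Step 3 [NS]: N:empty,E:wait,S:car6-GO,W:wait | queues: N=0 E=2 S=0 W=1
Step 4 [EW]: N:wait,E:car7-GO,S:wait,W:car5-GO | queues: N=0 E=1 S=0 W=0
Step 5 [EW]: N:wait,E:car8-GO,S:wait,W:empty | queues: N=0 E=0 S=0 W=0
Car 4 crosses at step 2

2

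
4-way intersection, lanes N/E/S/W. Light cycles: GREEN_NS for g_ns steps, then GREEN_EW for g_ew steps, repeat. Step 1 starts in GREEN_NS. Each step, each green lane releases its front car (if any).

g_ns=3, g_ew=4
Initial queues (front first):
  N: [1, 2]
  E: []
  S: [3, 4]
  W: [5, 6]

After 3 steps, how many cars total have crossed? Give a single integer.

Step 1 [NS]: N:car1-GO,E:wait,S:car3-GO,W:wait | queues: N=1 E=0 S=1 W=2
Step 2 [NS]: N:car2-GO,E:wait,S:car4-GO,W:wait | queues: N=0 E=0 S=0 W=2
Step 3 [NS]: N:empty,E:wait,S:empty,W:wait | queues: N=0 E=0 S=0 W=2
Cars crossed by step 3: 4

Answer: 4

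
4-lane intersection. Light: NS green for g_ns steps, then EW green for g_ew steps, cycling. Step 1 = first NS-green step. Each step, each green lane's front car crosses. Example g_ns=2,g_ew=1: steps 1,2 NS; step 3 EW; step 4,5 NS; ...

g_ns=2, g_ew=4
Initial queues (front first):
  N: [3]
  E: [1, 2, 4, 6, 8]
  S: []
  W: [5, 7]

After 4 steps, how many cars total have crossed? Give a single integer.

Answer: 5

Derivation:
Step 1 [NS]: N:car3-GO,E:wait,S:empty,W:wait | queues: N=0 E=5 S=0 W=2
Step 2 [NS]: N:empty,E:wait,S:empty,W:wait | queues: N=0 E=5 S=0 W=2
Step 3 [EW]: N:wait,E:car1-GO,S:wait,W:car5-GO | queues: N=0 E=4 S=0 W=1
Step 4 [EW]: N:wait,E:car2-GO,S:wait,W:car7-GO | queues: N=0 E=3 S=0 W=0
Cars crossed by step 4: 5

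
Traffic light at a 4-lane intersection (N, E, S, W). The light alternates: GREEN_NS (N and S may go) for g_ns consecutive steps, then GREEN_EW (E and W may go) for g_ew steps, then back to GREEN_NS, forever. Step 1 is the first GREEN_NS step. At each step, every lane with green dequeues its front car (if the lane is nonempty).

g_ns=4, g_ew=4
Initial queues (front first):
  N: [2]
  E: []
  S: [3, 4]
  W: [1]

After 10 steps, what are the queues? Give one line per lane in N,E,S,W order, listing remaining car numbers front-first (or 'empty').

Step 1 [NS]: N:car2-GO,E:wait,S:car3-GO,W:wait | queues: N=0 E=0 S=1 W=1
Step 2 [NS]: N:empty,E:wait,S:car4-GO,W:wait | queues: N=0 E=0 S=0 W=1
Step 3 [NS]: N:empty,E:wait,S:empty,W:wait | queues: N=0 E=0 S=0 W=1
Step 4 [NS]: N:empty,E:wait,S:empty,W:wait | queues: N=0 E=0 S=0 W=1
Step 5 [EW]: N:wait,E:empty,S:wait,W:car1-GO | queues: N=0 E=0 S=0 W=0

N: empty
E: empty
S: empty
W: empty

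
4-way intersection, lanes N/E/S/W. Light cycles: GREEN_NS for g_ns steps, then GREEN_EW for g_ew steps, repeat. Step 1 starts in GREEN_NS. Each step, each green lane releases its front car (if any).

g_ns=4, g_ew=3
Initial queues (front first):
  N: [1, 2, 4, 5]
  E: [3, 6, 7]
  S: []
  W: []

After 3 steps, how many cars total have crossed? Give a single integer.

Answer: 3

Derivation:
Step 1 [NS]: N:car1-GO,E:wait,S:empty,W:wait | queues: N=3 E=3 S=0 W=0
Step 2 [NS]: N:car2-GO,E:wait,S:empty,W:wait | queues: N=2 E=3 S=0 W=0
Step 3 [NS]: N:car4-GO,E:wait,S:empty,W:wait | queues: N=1 E=3 S=0 W=0
Cars crossed by step 3: 3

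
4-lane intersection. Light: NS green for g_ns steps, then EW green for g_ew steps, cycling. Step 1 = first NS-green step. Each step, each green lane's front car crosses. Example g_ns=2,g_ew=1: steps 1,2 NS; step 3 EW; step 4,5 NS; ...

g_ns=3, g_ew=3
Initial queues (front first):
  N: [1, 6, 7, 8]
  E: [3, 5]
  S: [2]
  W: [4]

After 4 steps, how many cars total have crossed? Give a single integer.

Answer: 6

Derivation:
Step 1 [NS]: N:car1-GO,E:wait,S:car2-GO,W:wait | queues: N=3 E=2 S=0 W=1
Step 2 [NS]: N:car6-GO,E:wait,S:empty,W:wait | queues: N=2 E=2 S=0 W=1
Step 3 [NS]: N:car7-GO,E:wait,S:empty,W:wait | queues: N=1 E=2 S=0 W=1
Step 4 [EW]: N:wait,E:car3-GO,S:wait,W:car4-GO | queues: N=1 E=1 S=0 W=0
Cars crossed by step 4: 6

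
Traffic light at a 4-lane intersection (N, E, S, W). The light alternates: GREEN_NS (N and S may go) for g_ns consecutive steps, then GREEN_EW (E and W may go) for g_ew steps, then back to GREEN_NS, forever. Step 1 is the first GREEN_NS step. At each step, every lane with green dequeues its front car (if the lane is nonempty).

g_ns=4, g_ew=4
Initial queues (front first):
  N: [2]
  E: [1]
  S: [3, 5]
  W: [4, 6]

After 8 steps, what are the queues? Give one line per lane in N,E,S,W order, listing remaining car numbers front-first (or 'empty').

Step 1 [NS]: N:car2-GO,E:wait,S:car3-GO,W:wait | queues: N=0 E=1 S=1 W=2
Step 2 [NS]: N:empty,E:wait,S:car5-GO,W:wait | queues: N=0 E=1 S=0 W=2
Step 3 [NS]: N:empty,E:wait,S:empty,W:wait | queues: N=0 E=1 S=0 W=2
Step 4 [NS]: N:empty,E:wait,S:empty,W:wait | queues: N=0 E=1 S=0 W=2
Step 5 [EW]: N:wait,E:car1-GO,S:wait,W:car4-GO | queues: N=0 E=0 S=0 W=1
Step 6 [EW]: N:wait,E:empty,S:wait,W:car6-GO | queues: N=0 E=0 S=0 W=0

N: empty
E: empty
S: empty
W: empty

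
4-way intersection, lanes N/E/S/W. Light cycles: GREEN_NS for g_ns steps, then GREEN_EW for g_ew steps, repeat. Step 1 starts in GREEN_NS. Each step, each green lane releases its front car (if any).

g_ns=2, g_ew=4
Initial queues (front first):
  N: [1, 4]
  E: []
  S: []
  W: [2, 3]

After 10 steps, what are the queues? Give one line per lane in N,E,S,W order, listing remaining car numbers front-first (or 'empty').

Step 1 [NS]: N:car1-GO,E:wait,S:empty,W:wait | queues: N=1 E=0 S=0 W=2
Step 2 [NS]: N:car4-GO,E:wait,S:empty,W:wait | queues: N=0 E=0 S=0 W=2
Step 3 [EW]: N:wait,E:empty,S:wait,W:car2-GO | queues: N=0 E=0 S=0 W=1
Step 4 [EW]: N:wait,E:empty,S:wait,W:car3-GO | queues: N=0 E=0 S=0 W=0

N: empty
E: empty
S: empty
W: empty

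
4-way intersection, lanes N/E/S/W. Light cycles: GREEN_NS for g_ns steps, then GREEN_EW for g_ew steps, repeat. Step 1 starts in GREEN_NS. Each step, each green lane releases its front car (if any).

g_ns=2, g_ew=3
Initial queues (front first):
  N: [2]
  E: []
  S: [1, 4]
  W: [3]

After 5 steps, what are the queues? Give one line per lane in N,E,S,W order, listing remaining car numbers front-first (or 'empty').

Step 1 [NS]: N:car2-GO,E:wait,S:car1-GO,W:wait | queues: N=0 E=0 S=1 W=1
Step 2 [NS]: N:empty,E:wait,S:car4-GO,W:wait | queues: N=0 E=0 S=0 W=1
Step 3 [EW]: N:wait,E:empty,S:wait,W:car3-GO | queues: N=0 E=0 S=0 W=0

N: empty
E: empty
S: empty
W: empty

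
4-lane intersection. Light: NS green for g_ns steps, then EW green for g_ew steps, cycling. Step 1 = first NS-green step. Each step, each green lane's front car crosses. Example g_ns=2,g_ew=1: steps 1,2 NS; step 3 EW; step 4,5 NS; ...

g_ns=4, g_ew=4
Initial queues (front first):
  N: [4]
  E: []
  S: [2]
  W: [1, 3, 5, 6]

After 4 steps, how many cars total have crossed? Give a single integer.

Answer: 2

Derivation:
Step 1 [NS]: N:car4-GO,E:wait,S:car2-GO,W:wait | queues: N=0 E=0 S=0 W=4
Step 2 [NS]: N:empty,E:wait,S:empty,W:wait | queues: N=0 E=0 S=0 W=4
Step 3 [NS]: N:empty,E:wait,S:empty,W:wait | queues: N=0 E=0 S=0 W=4
Step 4 [NS]: N:empty,E:wait,S:empty,W:wait | queues: N=0 E=0 S=0 W=4
Cars crossed by step 4: 2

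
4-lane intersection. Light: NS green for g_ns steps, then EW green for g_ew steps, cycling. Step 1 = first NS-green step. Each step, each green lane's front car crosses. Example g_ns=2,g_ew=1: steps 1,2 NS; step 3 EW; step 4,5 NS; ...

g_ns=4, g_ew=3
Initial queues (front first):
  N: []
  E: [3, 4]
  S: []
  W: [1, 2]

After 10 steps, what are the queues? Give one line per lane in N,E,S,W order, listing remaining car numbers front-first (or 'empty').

Step 1 [NS]: N:empty,E:wait,S:empty,W:wait | queues: N=0 E=2 S=0 W=2
Step 2 [NS]: N:empty,E:wait,S:empty,W:wait | queues: N=0 E=2 S=0 W=2
Step 3 [NS]: N:empty,E:wait,S:empty,W:wait | queues: N=0 E=2 S=0 W=2
Step 4 [NS]: N:empty,E:wait,S:empty,W:wait | queues: N=0 E=2 S=0 W=2
Step 5 [EW]: N:wait,E:car3-GO,S:wait,W:car1-GO | queues: N=0 E=1 S=0 W=1
Step 6 [EW]: N:wait,E:car4-GO,S:wait,W:car2-GO | queues: N=0 E=0 S=0 W=0

N: empty
E: empty
S: empty
W: empty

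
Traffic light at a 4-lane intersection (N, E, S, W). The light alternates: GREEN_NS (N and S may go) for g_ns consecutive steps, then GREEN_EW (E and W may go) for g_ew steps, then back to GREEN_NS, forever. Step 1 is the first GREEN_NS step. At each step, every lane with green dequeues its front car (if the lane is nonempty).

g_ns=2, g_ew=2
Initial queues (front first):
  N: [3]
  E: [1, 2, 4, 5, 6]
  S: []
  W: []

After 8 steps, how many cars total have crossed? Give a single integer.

Step 1 [NS]: N:car3-GO,E:wait,S:empty,W:wait | queues: N=0 E=5 S=0 W=0
Step 2 [NS]: N:empty,E:wait,S:empty,W:wait | queues: N=0 E=5 S=0 W=0
Step 3 [EW]: N:wait,E:car1-GO,S:wait,W:empty | queues: N=0 E=4 S=0 W=0
Step 4 [EW]: N:wait,E:car2-GO,S:wait,W:empty | queues: N=0 E=3 S=0 W=0
Step 5 [NS]: N:empty,E:wait,S:empty,W:wait | queues: N=0 E=3 S=0 W=0
Step 6 [NS]: N:empty,E:wait,S:empty,W:wait | queues: N=0 E=3 S=0 W=0
Step 7 [EW]: N:wait,E:car4-GO,S:wait,W:empty | queues: N=0 E=2 S=0 W=0
Step 8 [EW]: N:wait,E:car5-GO,S:wait,W:empty | queues: N=0 E=1 S=0 W=0
Cars crossed by step 8: 5

Answer: 5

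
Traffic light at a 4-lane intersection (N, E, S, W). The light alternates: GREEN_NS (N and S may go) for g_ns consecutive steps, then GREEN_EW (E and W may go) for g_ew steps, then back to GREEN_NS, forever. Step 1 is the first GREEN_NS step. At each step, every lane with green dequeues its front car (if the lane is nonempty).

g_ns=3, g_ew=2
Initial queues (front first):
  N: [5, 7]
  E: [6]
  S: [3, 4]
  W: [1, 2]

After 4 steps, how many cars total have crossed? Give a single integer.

Step 1 [NS]: N:car5-GO,E:wait,S:car3-GO,W:wait | queues: N=1 E=1 S=1 W=2
Step 2 [NS]: N:car7-GO,E:wait,S:car4-GO,W:wait | queues: N=0 E=1 S=0 W=2
Step 3 [NS]: N:empty,E:wait,S:empty,W:wait | queues: N=0 E=1 S=0 W=2
Step 4 [EW]: N:wait,E:car6-GO,S:wait,W:car1-GO | queues: N=0 E=0 S=0 W=1
Cars crossed by step 4: 6

Answer: 6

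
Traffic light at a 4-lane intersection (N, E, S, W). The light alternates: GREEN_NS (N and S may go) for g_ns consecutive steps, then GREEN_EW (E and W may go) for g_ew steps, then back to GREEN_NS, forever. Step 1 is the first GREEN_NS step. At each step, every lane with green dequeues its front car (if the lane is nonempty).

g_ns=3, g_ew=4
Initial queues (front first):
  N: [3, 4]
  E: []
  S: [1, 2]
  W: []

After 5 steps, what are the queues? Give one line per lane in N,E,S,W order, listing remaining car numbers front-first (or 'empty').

Step 1 [NS]: N:car3-GO,E:wait,S:car1-GO,W:wait | queues: N=1 E=0 S=1 W=0
Step 2 [NS]: N:car4-GO,E:wait,S:car2-GO,W:wait | queues: N=0 E=0 S=0 W=0

N: empty
E: empty
S: empty
W: empty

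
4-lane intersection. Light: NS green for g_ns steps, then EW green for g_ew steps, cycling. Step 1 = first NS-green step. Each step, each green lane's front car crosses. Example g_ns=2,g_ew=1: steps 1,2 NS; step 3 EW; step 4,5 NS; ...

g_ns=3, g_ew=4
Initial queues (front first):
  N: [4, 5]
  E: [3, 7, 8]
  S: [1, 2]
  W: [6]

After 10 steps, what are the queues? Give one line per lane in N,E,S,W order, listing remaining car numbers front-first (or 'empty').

Step 1 [NS]: N:car4-GO,E:wait,S:car1-GO,W:wait | queues: N=1 E=3 S=1 W=1
Step 2 [NS]: N:car5-GO,E:wait,S:car2-GO,W:wait | queues: N=0 E=3 S=0 W=1
Step 3 [NS]: N:empty,E:wait,S:empty,W:wait | queues: N=0 E=3 S=0 W=1
Step 4 [EW]: N:wait,E:car3-GO,S:wait,W:car6-GO | queues: N=0 E=2 S=0 W=0
Step 5 [EW]: N:wait,E:car7-GO,S:wait,W:empty | queues: N=0 E=1 S=0 W=0
Step 6 [EW]: N:wait,E:car8-GO,S:wait,W:empty | queues: N=0 E=0 S=0 W=0

N: empty
E: empty
S: empty
W: empty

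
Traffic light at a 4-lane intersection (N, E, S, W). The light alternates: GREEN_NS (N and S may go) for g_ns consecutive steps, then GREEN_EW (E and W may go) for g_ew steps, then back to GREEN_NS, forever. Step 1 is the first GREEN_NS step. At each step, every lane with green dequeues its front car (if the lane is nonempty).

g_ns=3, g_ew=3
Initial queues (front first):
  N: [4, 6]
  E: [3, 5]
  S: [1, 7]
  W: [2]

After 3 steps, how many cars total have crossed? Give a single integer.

Step 1 [NS]: N:car4-GO,E:wait,S:car1-GO,W:wait | queues: N=1 E=2 S=1 W=1
Step 2 [NS]: N:car6-GO,E:wait,S:car7-GO,W:wait | queues: N=0 E=2 S=0 W=1
Step 3 [NS]: N:empty,E:wait,S:empty,W:wait | queues: N=0 E=2 S=0 W=1
Cars crossed by step 3: 4

Answer: 4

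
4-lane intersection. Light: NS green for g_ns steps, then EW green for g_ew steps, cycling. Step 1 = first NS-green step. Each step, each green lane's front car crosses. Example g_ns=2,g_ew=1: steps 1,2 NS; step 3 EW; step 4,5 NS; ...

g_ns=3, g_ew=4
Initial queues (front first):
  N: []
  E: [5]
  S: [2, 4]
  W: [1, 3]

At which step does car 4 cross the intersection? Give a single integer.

Step 1 [NS]: N:empty,E:wait,S:car2-GO,W:wait | queues: N=0 E=1 S=1 W=2
Step 2 [NS]: N:empty,E:wait,S:car4-GO,W:wait | queues: N=0 E=1 S=0 W=2
Step 3 [NS]: N:empty,E:wait,S:empty,W:wait | queues: N=0 E=1 S=0 W=2
Step 4 [EW]: N:wait,E:car5-GO,S:wait,W:car1-GO | queues: N=0 E=0 S=0 W=1
Step 5 [EW]: N:wait,E:empty,S:wait,W:car3-GO | queues: N=0 E=0 S=0 W=0
Car 4 crosses at step 2

2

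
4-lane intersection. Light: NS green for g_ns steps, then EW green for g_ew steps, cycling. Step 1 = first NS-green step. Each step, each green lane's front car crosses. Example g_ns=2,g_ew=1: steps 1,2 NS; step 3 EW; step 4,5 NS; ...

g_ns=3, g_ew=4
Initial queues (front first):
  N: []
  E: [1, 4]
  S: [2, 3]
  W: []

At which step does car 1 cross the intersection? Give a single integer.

Step 1 [NS]: N:empty,E:wait,S:car2-GO,W:wait | queues: N=0 E=2 S=1 W=0
Step 2 [NS]: N:empty,E:wait,S:car3-GO,W:wait | queues: N=0 E=2 S=0 W=0
Step 3 [NS]: N:empty,E:wait,S:empty,W:wait | queues: N=0 E=2 S=0 W=0
Step 4 [EW]: N:wait,E:car1-GO,S:wait,W:empty | queues: N=0 E=1 S=0 W=0
Step 5 [EW]: N:wait,E:car4-GO,S:wait,W:empty | queues: N=0 E=0 S=0 W=0
Car 1 crosses at step 4

4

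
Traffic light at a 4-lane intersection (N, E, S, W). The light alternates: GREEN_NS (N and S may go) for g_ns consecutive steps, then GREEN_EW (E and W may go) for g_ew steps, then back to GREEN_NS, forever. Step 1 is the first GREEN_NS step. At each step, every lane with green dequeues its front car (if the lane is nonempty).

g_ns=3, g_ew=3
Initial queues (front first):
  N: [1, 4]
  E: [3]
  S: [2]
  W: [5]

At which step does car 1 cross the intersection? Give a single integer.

Step 1 [NS]: N:car1-GO,E:wait,S:car2-GO,W:wait | queues: N=1 E=1 S=0 W=1
Step 2 [NS]: N:car4-GO,E:wait,S:empty,W:wait | queues: N=0 E=1 S=0 W=1
Step 3 [NS]: N:empty,E:wait,S:empty,W:wait | queues: N=0 E=1 S=0 W=1
Step 4 [EW]: N:wait,E:car3-GO,S:wait,W:car5-GO | queues: N=0 E=0 S=0 W=0
Car 1 crosses at step 1

1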